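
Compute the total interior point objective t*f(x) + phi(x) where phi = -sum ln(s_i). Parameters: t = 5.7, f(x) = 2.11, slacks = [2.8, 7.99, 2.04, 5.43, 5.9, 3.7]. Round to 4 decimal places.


Step 1: Compute log-barrier.
ln values: [1.0296, 2.0782, 0.7129, 1.6919, 1.775, 1.3083]
phi = -(1.0296 + 2.0782 + 0.7129 + 1.6919 + 1.775 + 1.3083) = -8.596
Step 2: Compute augmented objective.
t*f(x) = 5.7*2.11 = 12.027
Total = 12.027 - 8.596 = 3.431


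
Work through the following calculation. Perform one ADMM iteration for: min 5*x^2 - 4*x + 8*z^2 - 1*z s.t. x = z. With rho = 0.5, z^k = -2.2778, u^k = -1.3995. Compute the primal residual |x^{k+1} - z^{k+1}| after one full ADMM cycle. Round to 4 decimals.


ADMM iteration with rho = 0.5, z^k = -2.2778, u^k = -1.3995
Step 1: x-update.
Minimize 5*x^2 - 4*x + (0.5/2)*(x + 2.2778 - 1.3995)^2
FOC: (2*5 + 0.5)*x = 4 + 0.5*(-2.2778 + 1.3995)
x^{k+1} = 0.3391
Step 2: z-update.
Minimize 8*z^2 - 1*z + (0.5/2)*(0.3391 - z - 1.3995)^2
FOC: (2*8 + 0.5)*z = 1 + 0.5*(0.3391 - 1.3995)
z^{k+1} = 0.0285
Step 3: u-update.
u^{k+1} = -1.3995 + 0.3391 - 0.0285 = -1.0888
Step 4: Primal residual = |0.3391 - 0.0285| = 0.3107


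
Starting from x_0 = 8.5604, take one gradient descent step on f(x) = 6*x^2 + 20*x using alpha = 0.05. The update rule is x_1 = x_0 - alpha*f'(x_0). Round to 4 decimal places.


We compute the gradient at x_0 and apply the update.
f'(x) = 12*x + 20
f'(8.5604) = 12*8.5604 + 20 = 122.7248
x_1 = 8.5604 - 0.05*122.7248 = 2.4242


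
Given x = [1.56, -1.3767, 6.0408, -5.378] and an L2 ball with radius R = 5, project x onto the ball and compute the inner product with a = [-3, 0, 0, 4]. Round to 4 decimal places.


Step 1: Compute ||x|| (intermediates to 6 decimals).
||x|| = sqrt(1.56^2 + (-1.3767)^2 + 6.0408^2 + (-5.378)^2) = 8.351231
Step 2: Project.
Since ||x|| > R, scale = R/||x|| = 5/8.351231 = 0.598714, proj(x) = scale * x
proj(x) = [0.933994, -0.82425, 3.616712, -3.219884]
Step 3: Dot product.
a^T * proj(x) = -3*0.933994 + 0*(-0.82425) + 0*3.616712 + 4*(-3.219884) = -15.6815


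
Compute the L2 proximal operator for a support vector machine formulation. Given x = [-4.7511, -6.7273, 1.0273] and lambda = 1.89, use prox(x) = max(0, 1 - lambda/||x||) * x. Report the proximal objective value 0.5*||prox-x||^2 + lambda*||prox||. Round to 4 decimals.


Step 1: Compute ||x||.
||x|| = 8.2997
Step 2: Compute scaling factor.
scale = max(0, 1 - 1.89/8.2997) = 0.7723
Step 3: prox(x) = [-3.6692, -5.1954, 0.7934]
||prox(x)|| = 6.4097
Step 4: Proximal objective.
0.5*||prox-x||^2 = 1.7861
lambda*||prox|| = 12.1143
Total = 13.9004


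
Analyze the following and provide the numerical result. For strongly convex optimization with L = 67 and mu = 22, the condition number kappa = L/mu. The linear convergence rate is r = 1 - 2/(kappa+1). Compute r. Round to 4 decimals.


Step 1: Compute the condition number.
kappa = L/mu = 67/22 = 3.0455
Step 2: Compute the convergence rate.
r = 1 - 2/(kappa + 1) = 1 - 2*mu/(L + mu) = (L - mu)/(L + mu) = 45/89 = 0.5056


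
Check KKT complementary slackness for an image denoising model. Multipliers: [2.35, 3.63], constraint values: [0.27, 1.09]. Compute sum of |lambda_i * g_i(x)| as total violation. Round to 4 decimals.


KKT complementary slackness check:
lambda_1 * g_1 = 2.35 * 0.27 = 0.6345
lambda_2 * g_2 = 3.63 * 1.09 = 3.9567
Total violation = 0.6345 + 3.9567 = 4.5912


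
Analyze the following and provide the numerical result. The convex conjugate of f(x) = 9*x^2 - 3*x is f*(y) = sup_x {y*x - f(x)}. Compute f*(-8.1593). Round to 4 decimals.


f*(y) = sup_x {y*x - a*x^2 - b*x} = sup_x {(y-b)*x - a*x^2}
FOC: (y - b) - 2a*x = 0 => x* = (y - b)/(2a)
x* = (-8.1593 + 3)/(2*9) = -0.2866
f*(-8.1593) = (y-b)^2/(4a) = (-8.1593 + 3)^2/(4*9)
= 26.6184/36 = 0.7394


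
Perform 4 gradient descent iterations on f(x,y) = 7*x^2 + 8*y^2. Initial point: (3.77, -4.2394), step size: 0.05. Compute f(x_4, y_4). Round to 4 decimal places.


Gradient descent on f(x,y) = 7*x^2 + 8*y^2.
Starting point: (3.77, -4.2394), alpha = 0.05
Step 1: grad_x = 2*7*3.77 = 52.78, grad_y = 2*8*-4.2394 = -67.8304
  x_1 = 3.77 - 0.05*52.78 = 1.131
  y_1 = -4.2394 - 0.05*-67.8304 = -0.8479
Step 2: grad_x = 2*7*1.131 = 15.834, grad_y = 2*8*-0.8479 = -13.5661
  x_2 = 1.131 - 0.05*15.834 = 0.3393
  y_2 = -0.8479 - 0.05*-13.5661 = -0.1696
Step 3: grad_x = 2*7*0.3393 = 4.7502, grad_y = 2*8*-0.1696 = -2.7132
  x_3 = 0.3393 - 0.05*4.7502 = 0.1018
  y_3 = -0.1696 - 0.05*-2.7132 = -0.0339
Step 4: grad_x = 2*7*0.1018 = 1.4251, grad_y = 2*8*-0.0339 = -0.5426
  x_4 = 0.1018 - 0.05*1.4251 = 0.0305
  y_4 = -0.0339 - 0.05*-0.5426 = -0.0068
f(0.0305, -0.0068) = 7*0.0305^2 + 8*(-0.0068)^2 = 0.0069


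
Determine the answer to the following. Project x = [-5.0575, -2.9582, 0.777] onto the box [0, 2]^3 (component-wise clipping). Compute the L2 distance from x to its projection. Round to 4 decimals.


Project each component onto [0, 2].
clip(-5.0575) = 0.0, clip(-2.9582) = 0.0, clip(0.777) = 0.777
Projection = [0.0, 0.0, 0.777]
Squared diffs: [25.5783, 8.7509, 0.0]
Distance = sqrt(34.3292) = 5.8591


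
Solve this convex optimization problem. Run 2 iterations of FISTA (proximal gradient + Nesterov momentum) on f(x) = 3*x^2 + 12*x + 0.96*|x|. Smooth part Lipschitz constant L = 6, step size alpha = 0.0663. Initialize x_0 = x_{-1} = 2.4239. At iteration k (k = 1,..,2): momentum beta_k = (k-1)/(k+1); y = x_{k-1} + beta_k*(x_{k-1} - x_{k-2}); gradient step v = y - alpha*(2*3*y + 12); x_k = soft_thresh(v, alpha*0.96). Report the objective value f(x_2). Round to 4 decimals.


FISTA on f(x) = 3*x^2 + 12*x + 0.96*|x|
L = 6, alpha = 0.0663
Iteration 1: beta = 0.0, y = 2.4239 + 0.0*(2.4239 - 2.4239) = 2.4239
  grad(y) = 26.5434, v = y - alpha*grad = 0.6641
  prox(v) = soft_thresh(0.6641, 0.0636) = 0.6004
Iteration 2: beta = 0.3333, y = 0.6004 + 0.3333*(0.6004 - 2.4239) = -0.0074
  grad(y) = 11.9556, v = y - alpha*grad = -0.8001
  prox(v) = soft_thresh(-0.8001, 0.0636) = -0.7364
f(x_2) = 3*(-0.7364)^2 + 12*(-0.7364) + 0.96*|-0.7364| = -6.5031


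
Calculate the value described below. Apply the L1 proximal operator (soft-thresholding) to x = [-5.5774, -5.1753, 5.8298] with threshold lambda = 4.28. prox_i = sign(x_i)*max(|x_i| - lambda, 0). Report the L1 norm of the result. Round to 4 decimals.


Soft-thresholding with lambda = 4.28:
prox(-5.5774) = sign(-5.5774)*max(|-5.5774| - 4.28, 0) = -1.2974
prox(-5.1753) = sign(-5.1753)*max(|-5.1753| - 4.28, 0) = -0.8953
prox(5.8298) = sign(5.8298)*max(|5.8298| - 4.28, 0) = 1.5498
prox(x) = [-1.2974, -0.8953, 1.5498]
||prox(x)||_1 = 1.2974 + 0.8953 + 1.5498 = 3.7425


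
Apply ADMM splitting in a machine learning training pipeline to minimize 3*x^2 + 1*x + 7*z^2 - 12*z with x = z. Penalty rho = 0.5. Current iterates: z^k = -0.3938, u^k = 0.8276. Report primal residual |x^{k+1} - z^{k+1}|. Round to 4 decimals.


ADMM iteration with rho = 0.5, z^k = -0.3938, u^k = 0.8276
Step 1: x-update.
Minimize 3*x^2 + 1*x + (0.5/2)*(x + 0.3938 + 0.8276)^2
FOC: (2*3 + 0.5)*x = -1 + 0.5*(-0.3938 - 0.8276)
x^{k+1} = -0.2478
Step 2: z-update.
Minimize 7*z^2 - 12*z + (0.5/2)*(-0.2478 - z + 0.8276)^2
FOC: (2*7 + 0.5)*z = 12 + 0.5*(-0.2478 + 0.8276)
z^{k+1} = 0.8476
Step 3: u-update.
u^{k+1} = 0.8276 - 0.2478 - 0.8476 = -0.2678
Step 4: Primal residual = |-0.2478 - 0.8476| = 1.0954


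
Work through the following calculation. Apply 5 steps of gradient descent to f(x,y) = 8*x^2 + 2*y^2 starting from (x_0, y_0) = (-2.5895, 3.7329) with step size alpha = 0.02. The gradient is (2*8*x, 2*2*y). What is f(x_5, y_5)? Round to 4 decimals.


Gradient descent on f(x,y) = 8*x^2 + 2*y^2.
Starting point: (-2.5895, 3.7329), alpha = 0.02
Step 1: grad_x = 2*8*-2.5895 = -41.432, grad_y = 2*2*3.7329 = 14.9316
  x_1 = -2.5895 - 0.02*-41.432 = -1.7609
  y_1 = 3.7329 - 0.02*14.9316 = 3.4343
Step 2: grad_x = 2*8*-1.7609 = -28.1738, grad_y = 2*2*3.4343 = 13.7371
  x_2 = -1.7609 - 0.02*-28.1738 = -1.1974
  y_2 = 3.4343 - 0.02*13.7371 = 3.1595
Step 3: grad_x = 2*8*-1.1974 = -19.1582, grad_y = 2*2*3.1595 = 12.6381
  x_3 = -1.1974 - 0.02*-19.1582 = -0.8142
  y_3 = 3.1595 - 0.02*12.6381 = 2.9068
Step 4: grad_x = 2*8*-0.8142 = -13.0275, grad_y = 2*2*2.9068 = 11.6271
  x_4 = -0.8142 - 0.02*-13.0275 = -0.5537
  y_4 = 2.9068 - 0.02*11.6271 = 2.6742
Step 5: grad_x = 2*8*-0.5537 = -8.8587, grad_y = 2*2*2.6742 = 10.6969
  x_5 = -0.5537 - 0.02*-8.8587 = -0.3765
  y_5 = 2.6742 - 0.02*10.6969 = 2.4603
f(-0.3765, 2.4603) = 8*(-0.3765)^2 + 2*2.4603^2 = 13.24


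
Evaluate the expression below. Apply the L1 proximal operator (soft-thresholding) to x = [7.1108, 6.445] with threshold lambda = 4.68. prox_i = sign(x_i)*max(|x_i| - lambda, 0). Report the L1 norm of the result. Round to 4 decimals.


Soft-thresholding with lambda = 4.68:
prox(7.1108) = sign(7.1108)*max(|7.1108| - 4.68, 0) = 2.4308
prox(6.445) = sign(6.445)*max(|6.445| - 4.68, 0) = 1.765
prox(x) = [2.4308, 1.765]
||prox(x)||_1 = 2.4308 + 1.765 = 4.1958


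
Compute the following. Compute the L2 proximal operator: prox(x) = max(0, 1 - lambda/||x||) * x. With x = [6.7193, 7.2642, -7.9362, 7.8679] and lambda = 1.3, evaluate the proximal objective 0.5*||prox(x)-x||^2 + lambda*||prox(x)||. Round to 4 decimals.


Step 1: Compute ||x||.
||x|| = 14.9266
Step 2: Compute scaling factor.
scale = max(0, 1 - 1.3/14.9266) = 0.9129
Step 3: prox(x) = [6.1341, 6.6315, -7.245, 7.1827]
||prox(x)|| = 13.6266
Step 4: Proximal objective.
0.5*||prox-x||^2 = 0.845
lambda*||prox|| = 17.7146
Total = 18.5596


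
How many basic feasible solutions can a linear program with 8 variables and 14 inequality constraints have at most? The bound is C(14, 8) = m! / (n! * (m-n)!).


Each vertex corresponds to some choice of n active constraints out of m, so the number of vertices is at most C(m, n) = m! / (n!(m-n)!).
m = 14, n = 8
Numerator: 14 * 13 * 12 * 11 * 10 * 9 * 8 * 7
Denominator: 8! = 40320
C(14, 8) = 3003


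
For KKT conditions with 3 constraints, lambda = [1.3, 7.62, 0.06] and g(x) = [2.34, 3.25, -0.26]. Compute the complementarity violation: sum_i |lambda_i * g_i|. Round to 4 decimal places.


KKT complementary slackness check:
lambda_1 * g_1 = 1.3 * 2.34 = 3.042
lambda_2 * g_2 = 7.62 * 3.25 = 24.765
lambda_3 * g_3 = 0.06 * -0.26 = -0.0156
Total violation = 3.042 + 24.765 + 0.0156 = 27.8226


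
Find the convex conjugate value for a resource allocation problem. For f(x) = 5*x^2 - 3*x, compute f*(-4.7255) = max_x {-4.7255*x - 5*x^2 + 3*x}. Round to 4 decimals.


f*(y) = sup_x {y*x - a*x^2 - b*x} = sup_x {(y-b)*x - a*x^2}
FOC: (y - b) - 2a*x = 0 => x* = (y - b)/(2a)
x* = (-4.7255 + 3)/(2*5) = -0.1726
f*(-4.7255) = (y-b)^2/(4a) = (-4.7255 + 3)^2/(4*5)
= 2.9774/20 = 0.1489


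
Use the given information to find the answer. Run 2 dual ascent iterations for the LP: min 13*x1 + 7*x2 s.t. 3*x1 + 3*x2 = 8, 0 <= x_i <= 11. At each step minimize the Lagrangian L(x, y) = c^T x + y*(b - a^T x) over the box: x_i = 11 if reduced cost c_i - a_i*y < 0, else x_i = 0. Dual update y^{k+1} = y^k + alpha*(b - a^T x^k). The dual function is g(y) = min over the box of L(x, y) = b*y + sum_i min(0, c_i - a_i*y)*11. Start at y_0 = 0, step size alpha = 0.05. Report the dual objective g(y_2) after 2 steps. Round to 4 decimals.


Dual ascent for LP: min 13*x1 + 7*x2, 3*x1 + 3*x2 = 8, 0 <= x_i <= 11
Step 1: y^k = 0.0, reduced costs: (13.0, 7.0)
  x^k = (0.0, 0.0), subgradient = b - a^T x = 8.0
  y^{k+1} = 0.0 + 0.05*8.0 = 0.4
Step 2: y^k = 0.4, reduced costs: (11.8, 5.8)
  x^k = (0.0, 0.0), subgradient = b - a^T x = 8.0
  y^{k+1} = 0.4 + 0.05*8.0 = 0.8
Dual objective at y_2 = 0.8: reduced costs (10.6, 4.6), box minimizer x = (0.0, 0.0)
g(y_2) = b*y + (c1 - a1*y)*x1 + (c2 - a2*y)*x2 = 8*0.8 + 10.6*0.0 + 4.6*0.0 = 6.4 + 0.0 + 0.0 = 6.4


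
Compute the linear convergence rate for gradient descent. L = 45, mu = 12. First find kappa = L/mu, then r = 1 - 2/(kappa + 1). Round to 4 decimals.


Step 1: Compute the condition number.
kappa = L/mu = 45/12 = 3.75
Step 2: Compute the convergence rate.
r = 1 - 2/(kappa + 1) = 1 - 2*mu/(L + mu) = (L - mu)/(L + mu) = 33/57 = 0.5789


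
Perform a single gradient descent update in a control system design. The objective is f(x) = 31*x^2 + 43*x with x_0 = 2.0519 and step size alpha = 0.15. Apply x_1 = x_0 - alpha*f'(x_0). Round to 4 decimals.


We compute the gradient at x_0 and apply the update.
f'(x) = 62*x + 43
f'(2.0519) = 62*2.0519 + 43 = 170.2178
x_1 = 2.0519 - 0.15*170.2178 = -23.4808


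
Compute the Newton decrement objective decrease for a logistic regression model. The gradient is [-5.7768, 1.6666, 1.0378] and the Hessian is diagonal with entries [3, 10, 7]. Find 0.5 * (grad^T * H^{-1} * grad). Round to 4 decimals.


Step 1: H is diagonal, so H^(-1) * g = [-1.9256, 0.1667, 0.1483].
Step 2: g^T H^(-1) g = sum_i g_i^2 / H_ii
  = (-5.7768)^2/3 + (1.6666)^2/10 + (1.0378)^2/7
  = 11.1238 + 0.2778 + 0.1539 = 11.5554
Step 3: Objective decrease = 0.5 * g^T H^(-1) g = 5.7777


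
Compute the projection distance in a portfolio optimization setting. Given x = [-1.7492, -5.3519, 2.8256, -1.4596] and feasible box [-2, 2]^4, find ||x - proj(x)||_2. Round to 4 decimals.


Project each component onto [-2, 2].
clip(-1.7492) = -1.7492, clip(-5.3519) = -2.0, clip(2.8256) = 2.0, clip(-1.4596) = -1.4596
Projection = [-1.7492, -2.0, 2.0, -1.4596]
Squared diffs: [0.0, 11.2352, 0.6816, 0.0]
Distance = sqrt(11.9168) = 3.4521


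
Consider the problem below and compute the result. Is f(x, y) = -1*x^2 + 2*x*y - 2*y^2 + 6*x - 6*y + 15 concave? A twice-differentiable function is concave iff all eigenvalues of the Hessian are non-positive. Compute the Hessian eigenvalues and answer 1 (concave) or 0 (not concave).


The Hessian of f(x,y) = -1*x^2 + 2*x*y - 2*y^2 + 6*x - 6*y + 15 is:
H = [[-2, 2], [2, -4]]
Trace = -2 - 4 = -6
Determinant = -2*-4 - (2)^2 = 4
Discriminant = (-6)^2 - 4*4 = 20.0
Eigenvalues: lambda_1 = -5.2361, lambda_2 = -0.7639
The function is concave.

1


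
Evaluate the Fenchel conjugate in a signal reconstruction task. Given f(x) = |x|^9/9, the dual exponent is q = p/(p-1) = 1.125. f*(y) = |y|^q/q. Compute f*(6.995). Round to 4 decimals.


The conjugate exponent q satisfies 1/p + 1/q = 1.
p = 9, so q = 9/(9 - 1) = 1.125
|y|^q = 6.995^1.125 = 8.9204
f*(6.995) = 8.9204 / 1.125 = 7.9293


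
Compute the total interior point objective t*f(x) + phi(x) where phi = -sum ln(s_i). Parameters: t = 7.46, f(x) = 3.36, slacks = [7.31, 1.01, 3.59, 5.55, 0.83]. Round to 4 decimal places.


Step 1: Compute log-barrier.
ln values: [1.9892, 0.01, 1.2782, 1.7138, -0.1863]
phi = -(1.9892 + 0.01 + 1.2782 + 1.7138 - 0.1863) = -4.8048
Step 2: Compute augmented objective.
t*f(x) = 7.46*3.36 = 25.0656
Total = 25.0656 - 4.8048 = 20.2608


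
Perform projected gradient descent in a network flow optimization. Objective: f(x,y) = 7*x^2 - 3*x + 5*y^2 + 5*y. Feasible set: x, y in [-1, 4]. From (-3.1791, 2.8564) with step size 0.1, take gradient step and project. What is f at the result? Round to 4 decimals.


Step 1: Compute gradient at (-3.1791, 2.8564).
grad_x = 2*7*-3.1791 - 3 = -47.5074
grad_y = 2*5*2.8564 + 5 = 33.564
Step 2: Gradient step.
x_raw = -3.1791 - 0.1*-47.5074 = 1.5716
y_raw = 2.8564 - 0.1*33.564 = -0.5
Step 3: Project onto [-1, 4].
x_proj = clip(1.5716) = 1.5716
y_proj = clip(-0.5) = -0.5
Step 4: Evaluate f.
f(1.5716, -0.5) = 11.3254


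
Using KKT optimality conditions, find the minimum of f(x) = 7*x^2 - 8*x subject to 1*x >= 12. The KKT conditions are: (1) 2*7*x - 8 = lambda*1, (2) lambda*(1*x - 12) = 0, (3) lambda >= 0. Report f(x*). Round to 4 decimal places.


Step 1: Try lambda = 0 (constraint inactive).
x_unc = 8/(2*7) = 0.5714
Check: 1*0.5714 = 0.5714 < 12 -- violated!
Step 2: Constraint must be active: 1*x = 12
x* = 12/1 = 12.0
lambda = (2*7*12.0 - 8)/1 = 160.0
Step 3: Compute optimal value.
f(x*) = 7*12.0^2 - 8*12.0 = 912.0


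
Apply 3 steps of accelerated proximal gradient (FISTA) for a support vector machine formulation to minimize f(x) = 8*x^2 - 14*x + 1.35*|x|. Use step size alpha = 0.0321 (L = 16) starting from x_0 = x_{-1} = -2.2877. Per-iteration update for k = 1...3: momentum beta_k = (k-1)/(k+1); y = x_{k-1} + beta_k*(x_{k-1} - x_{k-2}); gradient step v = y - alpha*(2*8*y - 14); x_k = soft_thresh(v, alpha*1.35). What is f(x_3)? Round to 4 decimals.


FISTA on f(x) = 8*x^2 - 14*x + 1.35*|x|
L = 16, alpha = 0.0321
Iteration 1: beta = 0.0, y = -2.2877 + 0.0*(-2.2877 + 2.2877) = -2.2877
  grad(y) = -50.6032, v = y - alpha*grad = -0.6633
  prox(v) = soft_thresh(-0.6633, 0.0433) = -0.62
Iteration 2: beta = 0.3333, y = -0.62 + 0.3333*(-0.62 + 2.2877) = -0.0641
  grad(y) = -15.0256, v = y - alpha*grad = 0.4182
  prox(v) = soft_thresh(0.4182, 0.0433) = 0.3749
Iteration 3: beta = 0.5, y = 0.3749 + 0.5*(0.3749 + 0.62) = 0.8723
  grad(y) = -0.0427, v = y - alpha*grad = 0.8737
  prox(v) = soft_thresh(0.8737, 0.0433) = 0.8304
f(x_3) = 8*0.8304^2 - 14*0.8304 + 1.35*|0.8304| = -4.9881


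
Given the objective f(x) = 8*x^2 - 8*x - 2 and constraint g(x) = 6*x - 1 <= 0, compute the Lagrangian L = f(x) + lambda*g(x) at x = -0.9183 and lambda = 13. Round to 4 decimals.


Step 1: Evaluate f(x).
f(-0.9183) = 8*(-0.9183)^2 - 8*(-0.9183) - 2 = 12.0926
Step 2: Evaluate g(x).
g(-0.9183) = 6*-0.9183 - 1 = -6.5098
Step 3: Compute Lagrangian.
L = 12.0926 + 13*-6.5098 = -72.5348


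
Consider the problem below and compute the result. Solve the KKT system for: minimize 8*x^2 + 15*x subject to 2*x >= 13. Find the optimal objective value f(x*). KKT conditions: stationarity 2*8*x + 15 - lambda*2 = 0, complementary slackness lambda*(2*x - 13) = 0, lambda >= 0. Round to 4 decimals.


Step 1: Try lambda = 0 (constraint inactive).
x_unc = -15/(2*8) = -0.9375
Check: 2*-0.9375 = -1.875 < 13 -- violated!
Step 2: Constraint must be active: 2*x = 13
x* = 13/2 = 6.5
lambda = (2*8*6.5 + 15)/2 = 59.5
Step 3: Compute optimal value.
f(x*) = 8*6.5^2 + 15*6.5 = 435.5


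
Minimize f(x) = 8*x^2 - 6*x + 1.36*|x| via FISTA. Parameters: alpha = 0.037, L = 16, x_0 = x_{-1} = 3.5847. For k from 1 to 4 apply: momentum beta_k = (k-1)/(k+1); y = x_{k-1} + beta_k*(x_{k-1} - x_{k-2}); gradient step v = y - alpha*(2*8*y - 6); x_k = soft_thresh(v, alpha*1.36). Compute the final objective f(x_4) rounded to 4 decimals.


FISTA on f(x) = 8*x^2 - 6*x + 1.36*|x|
L = 16, alpha = 0.037
Iteration 1: beta = 0.0, y = 3.5847 + 0.0*(3.5847 - 3.5847) = 3.5847
  grad(y) = 51.3552, v = y - alpha*grad = 1.6846
  prox(v) = soft_thresh(1.6846, 0.0503) = 1.6342
Iteration 2: beta = 0.3333, y = 1.6342 + 0.3333*(1.6342 - 3.5847) = 0.9841
  grad(y) = 9.7453, v = y - alpha*grad = 0.6235
  prox(v) = soft_thresh(0.6235, 0.0503) = 0.5732
Iteration 3: beta = 0.5, y = 0.5732 + 0.5*(0.5732 - 1.6342) = 0.0427
  grad(y) = -5.3174, v = y - alpha*grad = 0.2394
  prox(v) = soft_thresh(0.2394, 0.0503) = 0.1891
Iteration 4: beta = 0.6, y = 0.1891 + 0.6*(0.1891 - 0.5732) = -0.0414
  grad(y) = -6.662, v = y - alpha*grad = 0.2051
  prox(v) = soft_thresh(0.2051, 0.0503) = 0.1548
f(x_4) = 8*0.1548^2 - 6*0.1548 + 1.36*|0.1548| = -0.5266


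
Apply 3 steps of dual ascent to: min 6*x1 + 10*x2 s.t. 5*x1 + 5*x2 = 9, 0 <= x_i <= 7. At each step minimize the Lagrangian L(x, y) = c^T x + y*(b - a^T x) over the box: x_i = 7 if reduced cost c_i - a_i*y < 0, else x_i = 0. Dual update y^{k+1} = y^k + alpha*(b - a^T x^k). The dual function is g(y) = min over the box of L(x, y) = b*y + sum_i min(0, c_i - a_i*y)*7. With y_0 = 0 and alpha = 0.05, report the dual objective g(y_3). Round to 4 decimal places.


Dual ascent for LP: min 6*x1 + 10*x2, 5*x1 + 5*x2 = 9, 0 <= x_i <= 7
Step 1: y^k = 0.0, reduced costs: (6.0, 10.0)
  x^k = (0.0, 0.0), subgradient = b - a^T x = 9.0
  y^{k+1} = 0.0 + 0.05*9.0 = 0.45
Step 2: y^k = 0.45, reduced costs: (3.75, 7.75)
  x^k = (0.0, 0.0), subgradient = b - a^T x = 9.0
  y^{k+1} = 0.45 + 0.05*9.0 = 0.9
Step 3: y^k = 0.9, reduced costs: (1.5, 5.5)
  x^k = (0.0, 0.0), subgradient = b - a^T x = 9.0
  y^{k+1} = 0.9 + 0.05*9.0 = 1.35
Dual objective at y_3 = 1.35: reduced costs (-0.75, 3.25), box minimizer x = (7.0, 0.0)
g(y_3) = b*y + (c1 - a1*y)*x1 + (c2 - a2*y)*x2 = 9*1.35 + (-0.75)*7.0 + 3.25*0.0 = 12.15 - 5.25 + 0.0 = 6.9


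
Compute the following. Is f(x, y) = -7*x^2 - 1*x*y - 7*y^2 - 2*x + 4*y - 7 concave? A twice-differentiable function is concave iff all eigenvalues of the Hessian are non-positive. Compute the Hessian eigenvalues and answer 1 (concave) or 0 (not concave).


The Hessian of f(x,y) = -7*x^2 - 1*x*y - 7*y^2 - 2*x + 4*y - 7 is:
H = [[-14, -1], [-1, -14]]
Trace = -14 - 14 = -28
Determinant = -14*-14 - (-1)^2 = 195
Discriminant = (-28)^2 - 4*195 = 4.0
Eigenvalues: lambda_1 = -15.0, lambda_2 = -13.0
The function is concave.

1


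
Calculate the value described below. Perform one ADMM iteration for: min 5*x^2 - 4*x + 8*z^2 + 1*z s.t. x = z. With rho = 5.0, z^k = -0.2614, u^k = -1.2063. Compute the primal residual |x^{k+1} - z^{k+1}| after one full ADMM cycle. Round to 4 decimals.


ADMM iteration with rho = 5.0, z^k = -0.2614, u^k = -1.2063
Step 1: x-update.
Minimize 5*x^2 - 4*x + (5.0/2)*(x + 0.2614 - 1.2063)^2
FOC: (2*5 + 5.0)*x = 4 + 5.0*(-0.2614 + 1.2063)
x^{k+1} = 0.5816
Step 2: z-update.
Minimize 8*z^2 + 1*z + (5.0/2)*(0.5816 - z - 1.2063)^2
FOC: (2*8 + 5.0)*z = -1 + 5.0*(0.5816 - 1.2063)
z^{k+1} = -0.1963
Step 3: u-update.
u^{k+1} = -1.2063 + 0.5816 + 0.1963 = -0.4283
Step 4: Primal residual = |0.5816 + 0.1963| = 0.778


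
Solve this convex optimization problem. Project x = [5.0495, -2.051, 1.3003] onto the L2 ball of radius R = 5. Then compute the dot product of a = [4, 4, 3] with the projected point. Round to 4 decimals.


Step 1: Compute ||x|| (intermediates to 6 decimals).
||x|| = sqrt(5.0495^2 + (-2.051)^2 + 1.3003^2) = 5.603109
Step 2: Project.
Since ||x|| > R, scale = R/||x|| = 5/5.603109 = 0.892362, proj(x) = scale * x
proj(x) = [4.505982, -1.830234, 1.160338]
Step 3: Dot product.
a^T * proj(x) = 4*4.505982 + 4*(-1.830234) + 3*1.160338 = 14.184


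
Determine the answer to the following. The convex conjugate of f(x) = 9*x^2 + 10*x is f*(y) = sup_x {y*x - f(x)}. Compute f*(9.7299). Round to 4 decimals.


f*(y) = sup_x {y*x - a*x^2 - b*x} = sup_x {(y-b)*x - a*x^2}
FOC: (y - b) - 2a*x = 0 => x* = (y - b)/(2a)
x* = (9.7299 - 10)/(2*9) = -0.015
f*(9.7299) = (y-b)^2/(4a) = (9.7299 - 10)^2/(4*9)
= 0.073/36 = 0.002


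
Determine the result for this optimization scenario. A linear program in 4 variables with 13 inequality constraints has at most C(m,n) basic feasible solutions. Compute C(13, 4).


Each vertex corresponds to some choice of n active constraints out of m, so the number of vertices is at most C(m, n) = m! / (n!(m-n)!).
m = 13, n = 4
Numerator: 13 * 12 * 11 * 10
Denominator: 4! = 24
C(13, 4) = 715


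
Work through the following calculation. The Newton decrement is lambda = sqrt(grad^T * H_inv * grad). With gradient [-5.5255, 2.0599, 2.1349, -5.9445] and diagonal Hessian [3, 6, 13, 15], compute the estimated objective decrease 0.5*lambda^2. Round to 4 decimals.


Step 1: H is diagonal, so H^(-1) * g = [-1.8418, 0.3433, 0.1642, -0.3963].
Step 2: g^T H^(-1) g = sum_i g_i^2 / H_ii
  = (-5.5255)^2/3 + (2.0599)^2/6 + (2.1349)^2/13 + (-5.9445)^2/15
  = 10.1771 + 0.7072 + 0.3506 + 2.3558 = 13.5907
Step 3: Objective decrease = 0.5 * g^T H^(-1) g = 6.7953


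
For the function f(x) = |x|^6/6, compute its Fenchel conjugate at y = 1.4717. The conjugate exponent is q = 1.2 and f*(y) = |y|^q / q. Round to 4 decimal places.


The conjugate exponent q satisfies 1/p + 1/q = 1.
p = 6, so q = 6/(6 - 1) = 1.2
|y|^q = 1.4717^1.2 = 1.5899
f*(1.4717) = 1.5899 / 1.2 = 1.325


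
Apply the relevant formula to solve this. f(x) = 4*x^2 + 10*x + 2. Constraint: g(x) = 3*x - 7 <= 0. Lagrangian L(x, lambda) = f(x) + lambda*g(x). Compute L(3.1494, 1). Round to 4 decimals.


Step 1: Evaluate f(x).
f(3.1494) = 4*3.1494^2 + 10*3.1494 + 2 = 73.1689
Step 2: Evaluate g(x).
g(3.1494) = 3*3.1494 - 7 = 2.4482
Step 3: Compute Lagrangian.
L = 73.1689 + 1*2.4482 = 75.6171


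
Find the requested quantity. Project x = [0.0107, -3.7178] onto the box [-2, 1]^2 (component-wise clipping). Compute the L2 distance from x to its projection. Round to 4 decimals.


Project each component onto [-2, 1].
clip(0.0107) = 0.0107, clip(-3.7178) = -2.0
Projection = [0.0107, -2.0]
Squared diffs: [0.0, 2.9508]
Distance = sqrt(2.9508) = 1.7178


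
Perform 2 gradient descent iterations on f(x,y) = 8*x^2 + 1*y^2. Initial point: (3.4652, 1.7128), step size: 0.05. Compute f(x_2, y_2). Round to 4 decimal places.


Gradient descent on f(x,y) = 8*x^2 + 1*y^2.
Starting point: (3.4652, 1.7128), alpha = 0.05
Step 1: grad_x = 2*8*3.4652 = 55.4432, grad_y = 2*1*1.7128 = 3.4256
  x_1 = 3.4652 - 0.05*55.4432 = 0.693
  y_1 = 1.7128 - 0.05*3.4256 = 1.5415
Step 2: grad_x = 2*8*0.693 = 11.0886, grad_y = 2*1*1.5415 = 3.083
  x_2 = 0.693 - 0.05*11.0886 = 0.1386
  y_2 = 1.5415 - 0.05*3.083 = 1.3874
f(0.1386, 1.3874) = 8*0.1386^2 + 1*1.3874^2 = 2.0785


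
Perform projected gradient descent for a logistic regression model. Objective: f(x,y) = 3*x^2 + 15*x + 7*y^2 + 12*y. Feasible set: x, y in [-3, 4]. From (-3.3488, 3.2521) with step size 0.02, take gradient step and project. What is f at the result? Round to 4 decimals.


Step 1: Compute gradient at (-3.3488, 3.2521).
grad_x = 2*3*-3.3488 + 15 = -5.0928
grad_y = 2*7*3.2521 + 12 = 57.5294
Step 2: Gradient step.
x_raw = -3.3488 - 0.02*-5.0928 = -3.2469
y_raw = 3.2521 - 0.02*57.5294 = 2.1015
Step 3: Project onto [-3, 4].
x_proj = clip(-3.2469) = -3.0
y_proj = clip(2.1015) = 2.1015
Step 4: Evaluate f.
f(-3.0, 2.1015) = 38.1326


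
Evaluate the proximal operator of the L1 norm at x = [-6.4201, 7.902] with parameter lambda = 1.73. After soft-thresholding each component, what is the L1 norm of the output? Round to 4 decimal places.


Soft-thresholding with lambda = 1.73:
prox(-6.4201) = sign(-6.4201)*max(|-6.4201| - 1.73, 0) = -4.6901
prox(7.902) = sign(7.902)*max(|7.902| - 1.73, 0) = 6.172
prox(x) = [-4.6901, 6.172]
||prox(x)||_1 = 4.6901 + 6.172 = 10.8621


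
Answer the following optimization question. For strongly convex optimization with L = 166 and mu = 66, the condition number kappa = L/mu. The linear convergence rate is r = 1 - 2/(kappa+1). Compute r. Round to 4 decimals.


Step 1: Compute the condition number.
kappa = L/mu = 166/66 = 2.5152
Step 2: Compute the convergence rate.
r = 1 - 2/(kappa + 1) = 1 - 2*mu/(L + mu) = (L - mu)/(L + mu) = 100/232 = 0.431


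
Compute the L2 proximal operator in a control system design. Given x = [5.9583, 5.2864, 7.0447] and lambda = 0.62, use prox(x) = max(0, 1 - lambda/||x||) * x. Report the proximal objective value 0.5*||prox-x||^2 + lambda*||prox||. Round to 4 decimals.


Step 1: Compute ||x||.
||x|| = 10.6337
Step 2: Compute scaling factor.
scale = max(0, 1 - 0.62/10.6337) = 0.9417
Step 3: prox(x) = [5.6109, 4.9782, 6.634]
||prox(x)|| = 10.0137
Step 4: Proximal objective.
0.5*||prox-x||^2 = 0.1922
lambda*||prox|| = 6.2085
Total = 6.4007


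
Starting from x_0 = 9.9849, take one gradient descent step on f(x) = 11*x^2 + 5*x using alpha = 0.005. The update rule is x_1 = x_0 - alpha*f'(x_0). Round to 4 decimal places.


We compute the gradient at x_0 and apply the update.
f'(x) = 22*x + 5
f'(9.9849) = 22*9.9849 + 5 = 224.6678
x_1 = 9.9849 - 0.005*224.6678 = 8.8616


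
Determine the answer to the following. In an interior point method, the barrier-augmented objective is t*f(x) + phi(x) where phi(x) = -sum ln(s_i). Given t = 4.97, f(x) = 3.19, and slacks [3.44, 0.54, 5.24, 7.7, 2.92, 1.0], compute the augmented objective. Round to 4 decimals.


Step 1: Compute log-barrier.
ln values: [1.2355, -0.6162, 1.6563, 2.0412, 1.0716, 0.0]
phi = -(1.2355 - 0.6162 + 1.6563 + 2.0412 + 1.0716 + 0.0) = -5.3884
Step 2: Compute augmented objective.
t*f(x) = 4.97*3.19 = 15.8543
Total = 15.8543 - 5.3884 = 10.4659


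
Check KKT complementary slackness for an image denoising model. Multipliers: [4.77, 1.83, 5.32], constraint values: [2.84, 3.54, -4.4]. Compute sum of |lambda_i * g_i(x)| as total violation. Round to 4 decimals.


KKT complementary slackness check:
lambda_1 * g_1 = 4.77 * 2.84 = 13.5468
lambda_2 * g_2 = 1.83 * 3.54 = 6.4782
lambda_3 * g_3 = 5.32 * -4.4 = -23.408
Total violation = 13.5468 + 6.4782 + 23.408 = 43.433


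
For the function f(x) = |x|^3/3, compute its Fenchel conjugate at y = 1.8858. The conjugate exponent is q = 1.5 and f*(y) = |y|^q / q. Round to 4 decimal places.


The conjugate exponent q satisfies 1/p + 1/q = 1.
p = 3, so q = 3/(3 - 1) = 1.5
|y|^q = 1.8858^1.5 = 2.5897
f*(1.8858) = 2.5897 / 1.5 = 1.7264


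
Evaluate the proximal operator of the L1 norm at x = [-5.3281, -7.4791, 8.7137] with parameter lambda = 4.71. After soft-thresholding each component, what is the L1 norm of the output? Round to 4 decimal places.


Soft-thresholding with lambda = 4.71:
prox(-5.3281) = sign(-5.3281)*max(|-5.3281| - 4.71, 0) = -0.6181
prox(-7.4791) = sign(-7.4791)*max(|-7.4791| - 4.71, 0) = -2.7691
prox(8.7137) = sign(8.7137)*max(|8.7137| - 4.71, 0) = 4.0037
prox(x) = [-0.6181, -2.7691, 4.0037]
||prox(x)||_1 = 0.6181 + 2.7691 + 4.0037 = 7.3909


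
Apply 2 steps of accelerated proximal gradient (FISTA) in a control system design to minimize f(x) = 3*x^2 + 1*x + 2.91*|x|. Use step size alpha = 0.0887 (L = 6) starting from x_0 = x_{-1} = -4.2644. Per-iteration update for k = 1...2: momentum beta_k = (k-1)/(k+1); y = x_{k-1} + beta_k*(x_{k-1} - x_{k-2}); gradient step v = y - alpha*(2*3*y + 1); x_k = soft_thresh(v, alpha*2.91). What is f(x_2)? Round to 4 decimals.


FISTA on f(x) = 3*x^2 + 1*x + 2.91*|x|
L = 6, alpha = 0.0887
Iteration 1: beta = 0.0, y = -4.2644 + 0.0*(-4.2644 + 4.2644) = -4.2644
  grad(y) = -24.5864, v = y - alpha*grad = -2.0836
  prox(v) = soft_thresh(-2.0836, 0.2581) = -1.8255
Iteration 2: beta = 0.3333, y = -1.8255 + 0.3333*(-1.8255 + 4.2644) = -1.0125
  grad(y) = -5.075, v = y - alpha*grad = -0.5623
  prox(v) = soft_thresh(-0.5623, 0.2581) = -0.3042
f(x_2) = 3*(-0.3042)^2 + 1*(-0.3042) + 2.91*|-0.3042| = 0.8587


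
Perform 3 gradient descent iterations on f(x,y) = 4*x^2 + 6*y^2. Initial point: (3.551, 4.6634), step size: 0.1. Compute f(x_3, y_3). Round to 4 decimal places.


Gradient descent on f(x,y) = 4*x^2 + 6*y^2.
Starting point: (3.551, 4.6634), alpha = 0.1
Step 1: grad_x = 2*4*3.551 = 28.408, grad_y = 2*6*4.6634 = 55.9608
  x_1 = 3.551 - 0.1*28.408 = 0.7102
  y_1 = 4.6634 - 0.1*55.9608 = -0.9327
Step 2: grad_x = 2*4*0.7102 = 5.6816, grad_y = 2*6*-0.9327 = -11.1922
  x_2 = 0.7102 - 0.1*5.6816 = 0.142
  y_2 = -0.9327 - 0.1*-11.1922 = 0.1865
Step 3: grad_x = 2*4*0.142 = 1.1363, grad_y = 2*6*0.1865 = 2.2384
  x_3 = 0.142 - 0.1*1.1363 = 0.0284
  y_3 = 0.1865 - 0.1*2.2384 = -0.0373
f(0.0284, -0.0373) = 4*0.0284^2 + 6*(-0.0373)^2 = 0.0116


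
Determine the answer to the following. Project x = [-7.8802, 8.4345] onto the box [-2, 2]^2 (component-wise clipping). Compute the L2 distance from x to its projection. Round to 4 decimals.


Project each component onto [-2, 2].
clip(-7.8802) = -2.0, clip(8.4345) = 2.0
Projection = [-2.0, 2.0]
Squared diffs: [34.5768, 41.4028]
Distance = sqrt(75.9796) = 8.7166


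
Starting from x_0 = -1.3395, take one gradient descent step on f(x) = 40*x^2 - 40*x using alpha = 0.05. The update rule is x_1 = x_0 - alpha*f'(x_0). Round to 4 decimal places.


We compute the gradient at x_0 and apply the update.
f'(x) = 80*x - 40
f'(-1.3395) = 80*-1.3395 - 40 = -147.16
x_1 = -1.3395 - 0.05*-147.16 = 6.0185


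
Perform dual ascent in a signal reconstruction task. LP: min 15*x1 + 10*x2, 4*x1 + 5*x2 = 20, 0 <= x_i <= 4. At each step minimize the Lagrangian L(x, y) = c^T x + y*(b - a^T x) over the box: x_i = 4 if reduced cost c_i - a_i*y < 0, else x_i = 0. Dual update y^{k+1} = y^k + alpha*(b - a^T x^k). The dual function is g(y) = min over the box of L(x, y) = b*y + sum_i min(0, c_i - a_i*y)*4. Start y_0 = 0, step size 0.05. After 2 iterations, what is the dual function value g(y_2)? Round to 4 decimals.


Dual ascent for LP: min 15*x1 + 10*x2, 4*x1 + 5*x2 = 20, 0 <= x_i <= 4
Step 1: y^k = 0.0, reduced costs: (15.0, 10.0)
  x^k = (0.0, 0.0), subgradient = b - a^T x = 20.0
  y^{k+1} = 0.0 + 0.05*20.0 = 1.0
Step 2: y^k = 1.0, reduced costs: (11.0, 5.0)
  x^k = (0.0, 0.0), subgradient = b - a^T x = 20.0
  y^{k+1} = 1.0 + 0.05*20.0 = 2.0
Dual objective at y_2 = 2.0: reduced costs (7.0, 0.0), box minimizer x = (0.0, 0.0)
g(y_2) = b*y + (c1 - a1*y)*x1 + (c2 - a2*y)*x2 = 20*2.0 + 7.0*0.0 + 0.0*0.0 = 40.0 + 0.0 + 0.0 = 40.0


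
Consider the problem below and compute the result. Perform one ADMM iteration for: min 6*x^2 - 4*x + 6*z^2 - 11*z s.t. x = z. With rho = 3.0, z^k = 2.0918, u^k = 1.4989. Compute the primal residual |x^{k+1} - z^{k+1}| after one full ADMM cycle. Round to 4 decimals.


ADMM iteration with rho = 3.0, z^k = 2.0918, u^k = 1.4989
Step 1: x-update.
Minimize 6*x^2 - 4*x + (3.0/2)*(x - 2.0918 + 1.4989)^2
FOC: (2*6 + 3.0)*x = 4 + 3.0*(2.0918 - 1.4989)
x^{k+1} = 0.3852
Step 2: z-update.
Minimize 6*z^2 - 11*z + (3.0/2)*(0.3852 - z + 1.4989)^2
FOC: (2*6 + 3.0)*z = 11 + 3.0*(0.3852 + 1.4989)
z^{k+1} = 1.1102
Step 3: u-update.
u^{k+1} = 1.4989 + 0.3852 - 1.1102 = 0.774
Step 4: Primal residual = |0.3852 - 1.1102| = 0.7249


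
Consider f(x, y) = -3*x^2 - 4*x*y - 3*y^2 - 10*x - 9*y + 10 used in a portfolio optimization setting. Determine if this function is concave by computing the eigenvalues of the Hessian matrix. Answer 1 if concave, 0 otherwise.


The Hessian of f(x,y) = -3*x^2 - 4*x*y - 3*y^2 - 10*x - 9*y + 10 is:
H = [[-6, -4], [-4, -6]]
Trace = -6 - 6 = -12
Determinant = -6*-6 - (-4)^2 = 20
Discriminant = (-12)^2 - 4*20 = 64.0
Eigenvalues: lambda_1 = -10.0, lambda_2 = -2.0
The function is concave.

1


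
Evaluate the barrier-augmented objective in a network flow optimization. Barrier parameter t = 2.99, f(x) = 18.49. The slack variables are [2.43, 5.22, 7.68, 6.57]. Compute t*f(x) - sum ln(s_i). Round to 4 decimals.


Step 1: Compute log-barrier.
ln values: [0.8879, 1.6525, 2.0386, 1.8825]
phi = -(0.8879 + 1.6525 + 2.0386 + 1.8825) = -6.4615
Step 2: Compute augmented objective.
t*f(x) = 2.99*18.49 = 55.2851
Total = 55.2851 - 6.4615 = 48.8236


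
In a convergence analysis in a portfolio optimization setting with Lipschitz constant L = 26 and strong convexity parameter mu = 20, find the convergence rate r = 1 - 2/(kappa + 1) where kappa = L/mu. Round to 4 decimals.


Step 1: Compute the condition number.
kappa = L/mu = 26/20 = 1.3
Step 2: Compute the convergence rate.
r = 1 - 2/(kappa + 1) = 1 - 2*mu/(L + mu) = (L - mu)/(L + mu) = 6/46 = 0.1304


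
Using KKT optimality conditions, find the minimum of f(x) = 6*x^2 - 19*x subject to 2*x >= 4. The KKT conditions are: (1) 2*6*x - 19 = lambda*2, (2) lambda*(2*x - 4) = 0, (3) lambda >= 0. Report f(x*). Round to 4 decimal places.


Step 1: Try lambda = 0 (constraint inactive).
x_unc = 19/(2*6) = 1.5833
Check: 2*1.5833 = 3.1666 < 4 -- violated!
Step 2: Constraint must be active: 2*x = 4
x* = 4/2 = 2.0
lambda = (2*6*2.0 - 19)/2 = 2.5
Step 3: Compute optimal value.
f(x*) = 6*2.0^2 - 19*2.0 = -14.0


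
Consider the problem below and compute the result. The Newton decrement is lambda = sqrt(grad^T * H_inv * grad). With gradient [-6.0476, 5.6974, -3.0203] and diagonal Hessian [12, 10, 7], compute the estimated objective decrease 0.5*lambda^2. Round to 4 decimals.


Step 1: H is diagonal, so H^(-1) * g = [-0.504, 0.5697, -0.4315].
Step 2: g^T H^(-1) g = sum_i g_i^2 / H_ii
  = (-6.0476)^2/12 + (5.6974)^2/10 + (-3.0203)^2/7
  = 3.0478 + 3.246 + 1.3032 = 7.597
Step 3: Objective decrease = 0.5 * g^T H^(-1) g = 3.7985


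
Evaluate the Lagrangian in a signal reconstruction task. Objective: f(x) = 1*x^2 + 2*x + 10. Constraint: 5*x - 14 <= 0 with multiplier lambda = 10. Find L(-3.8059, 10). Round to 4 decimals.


Step 1: Evaluate f(x).
f(-3.8059) = 1*(-3.8059)^2 + 2*(-3.8059) + 10 = 16.8731
Step 2: Evaluate g(x).
g(-3.8059) = 5*-3.8059 - 14 = -33.0295
Step 3: Compute Lagrangian.
L = 16.8731 + 10*-33.0295 = -313.4219


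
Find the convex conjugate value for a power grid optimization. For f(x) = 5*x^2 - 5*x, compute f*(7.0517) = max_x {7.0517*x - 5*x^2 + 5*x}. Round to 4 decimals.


f*(y) = sup_x {y*x - a*x^2 - b*x} = sup_x {(y-b)*x - a*x^2}
FOC: (y - b) - 2a*x = 0 => x* = (y - b)/(2a)
x* = (7.0517 + 5)/(2*5) = 1.2052
f*(7.0517) = (y-b)^2/(4a) = (7.0517 + 5)^2/(4*5)
= 145.2435/20 = 7.2622


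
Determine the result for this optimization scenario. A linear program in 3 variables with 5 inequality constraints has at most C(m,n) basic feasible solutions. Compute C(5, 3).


Each vertex corresponds to some choice of n active constraints out of m, so the number of vertices is at most C(m, n) = m! / (n!(m-n)!).
m = 5, n = 3
Numerator: 5 * 4 * 3
Denominator: 3! = 6
C(5, 3) = 10


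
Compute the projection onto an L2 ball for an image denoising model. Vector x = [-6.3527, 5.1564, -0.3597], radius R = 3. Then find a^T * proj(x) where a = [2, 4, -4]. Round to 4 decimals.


Step 1: Compute ||x|| (intermediates to 6 decimals).
||x|| = sqrt((-6.3527)^2 + 5.1564^2 + (-0.3597)^2) = 8.189911
Step 2: Project.
Since ||x|| > R, scale = R/||x|| = 3/8.189911 = 0.366304, proj(x) = scale * x
proj(x) = [-2.327019, 1.88881, -0.13176]
Step 3: Dot product.
a^T * proj(x) = 2*(-2.327019) + 4*1.88881 - 4*(-0.13176) = 3.4282


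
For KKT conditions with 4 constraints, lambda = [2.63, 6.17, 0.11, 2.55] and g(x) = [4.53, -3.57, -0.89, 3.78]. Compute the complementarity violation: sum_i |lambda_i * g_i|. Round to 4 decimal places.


KKT complementary slackness check:
lambda_1 * g_1 = 2.63 * 4.53 = 11.9139
lambda_2 * g_2 = 6.17 * -3.57 = -22.0269
lambda_3 * g_3 = 0.11 * -0.89 = -0.0979
lambda_4 * g_4 = 2.55 * 3.78 = 9.639
Total violation = 11.9139 + 22.0269 + 0.0979 + 9.639 = 43.6777


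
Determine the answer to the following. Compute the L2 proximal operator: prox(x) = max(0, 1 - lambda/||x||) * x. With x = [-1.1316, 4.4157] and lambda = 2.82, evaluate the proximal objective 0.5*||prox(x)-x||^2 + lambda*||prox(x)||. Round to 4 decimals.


Step 1: Compute ||x||.
||x|| = 4.5584
Step 2: Compute scaling factor.
scale = max(0, 1 - 2.82/4.5584) = 0.3814
Step 3: prox(x) = [-0.4315, 1.684]
||prox(x)|| = 1.7384
Step 4: Proximal objective.
0.5*||prox-x||^2 = 3.9762
lambda*||prox|| = 4.9023
Total = 8.8785


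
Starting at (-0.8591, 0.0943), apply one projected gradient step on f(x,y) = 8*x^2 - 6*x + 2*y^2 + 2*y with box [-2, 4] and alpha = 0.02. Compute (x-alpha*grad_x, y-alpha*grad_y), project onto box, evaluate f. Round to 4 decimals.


Step 1: Compute gradient at (-0.8591, 0.0943).
grad_x = 2*8*-0.8591 - 6 = -19.7456
grad_y = 2*2*0.0943 + 2 = 2.3772
Step 2: Gradient step.
x_raw = -0.8591 - 0.02*-19.7456 = -0.4642
y_raw = 0.0943 - 0.02*2.3772 = 0.0468
Step 3: Project onto [-2, 4].
x_proj = clip(-0.4642) = -0.4642
y_proj = clip(0.0468) = 0.0468
Step 4: Evaluate f.
f(-0.4642, 0.0468) = 4.6068


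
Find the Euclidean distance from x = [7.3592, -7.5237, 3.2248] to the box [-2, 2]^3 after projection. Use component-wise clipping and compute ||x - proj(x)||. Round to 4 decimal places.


Project each component onto [-2, 2].
clip(7.3592) = 2.0, clip(-7.5237) = -2.0, clip(3.2248) = 2.0
Projection = [2.0, -2.0, 2.0]
Squared diffs: [28.721, 30.5113, 1.5001]
Distance = sqrt(60.7324) = 7.7931


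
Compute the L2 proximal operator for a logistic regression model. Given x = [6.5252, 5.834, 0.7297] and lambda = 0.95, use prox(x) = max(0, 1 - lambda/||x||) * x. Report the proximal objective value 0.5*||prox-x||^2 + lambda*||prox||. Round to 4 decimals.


Step 1: Compute ||x||.
||x|| = 8.7833
Step 2: Compute scaling factor.
scale = max(0, 1 - 0.95/8.7833) = 0.8918
Step 3: prox(x) = [5.8194, 5.203, 0.6508]
||prox(x)|| = 7.8333
Step 4: Proximal objective.
0.5*||prox-x||^2 = 0.4513
lambda*||prox|| = 7.4416
Total = 7.8929


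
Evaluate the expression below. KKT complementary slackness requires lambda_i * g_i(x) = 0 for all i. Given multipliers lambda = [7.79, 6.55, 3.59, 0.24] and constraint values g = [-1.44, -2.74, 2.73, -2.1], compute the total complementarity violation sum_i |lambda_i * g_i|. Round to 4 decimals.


KKT complementary slackness check:
lambda_1 * g_1 = 7.79 * -1.44 = -11.2176
lambda_2 * g_2 = 6.55 * -2.74 = -17.947
lambda_3 * g_3 = 3.59 * 2.73 = 9.8007
lambda_4 * g_4 = 0.24 * -2.1 = -0.504
Total violation = 11.2176 + 17.947 + 9.8007 + 0.504 = 39.4693
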